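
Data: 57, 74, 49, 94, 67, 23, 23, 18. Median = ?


Sorted: 18, 23, 23, 49, 57, 67, 74, 94
n = 8 (even)
Middle values: 49 and 57
Median = (49+57)/2 = 53.0000

Median = 53.0000


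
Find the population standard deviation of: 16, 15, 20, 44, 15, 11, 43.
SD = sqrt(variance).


Mean = 23.4286
Variance = 167.1020
SD = sqrt(167.1020) = 12.9268

SD = 12.9268


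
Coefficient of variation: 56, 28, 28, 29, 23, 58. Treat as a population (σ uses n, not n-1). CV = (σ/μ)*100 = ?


Mean = 37.0000
SD = 14.2829
CV = (14.2829/37.0000)*100 = 38.6023%

CV = 38.6023%


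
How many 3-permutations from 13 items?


P(13,3) = 13!/10!
= 6227020800/3628800
= 1716

P(13,3) = 1716


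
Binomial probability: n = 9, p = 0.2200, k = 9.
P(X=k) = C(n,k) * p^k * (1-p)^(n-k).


C(9,9) = 1
p^9 = 1.207269e-06
(1-p)^0 = 1.000000
P = 1 * 1.207269e-06 * 1.000000 = 1.2073e-06

P(X=9) = 1.2073e-06


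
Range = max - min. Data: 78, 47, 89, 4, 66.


Max = 89, Min = 4
Range = 89 - 4 = 85

Range = 85


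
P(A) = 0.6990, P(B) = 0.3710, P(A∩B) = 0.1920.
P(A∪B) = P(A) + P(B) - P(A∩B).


P(A∪B) = 0.6990 + 0.3710 - 0.1920
= 1.0700 - 0.1920
= 0.8780

P(A∪B) = 0.8780


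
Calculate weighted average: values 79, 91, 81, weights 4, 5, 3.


Numerator = 79*4 + 91*5 + 81*3 = 1014
Denominator = 4 + 5 + 3 = 12
WM = 1014/12 = 84.5000

WM = 84.5000


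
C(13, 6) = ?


C(13,6) = 13!/(6! × 7!)
= 6227020800/(720 × 5040)
= 1716

C(13,6) = 1716


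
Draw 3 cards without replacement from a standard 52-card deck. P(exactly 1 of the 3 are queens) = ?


Hypergeometric: P(X=1) = C(4,1)·C(48,2) / C(52,3)
= 4 × 1128 / 22100
= 4512/22100 = 0.2042

P = 0.2042


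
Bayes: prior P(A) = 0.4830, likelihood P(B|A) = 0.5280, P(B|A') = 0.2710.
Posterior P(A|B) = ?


P(B) = P(B|A)*P(A) + P(B|A')*P(A')
= 0.5280*0.4830 + 0.2710*0.5170
= 0.255024 + 0.140107 = 0.395131
P(A|B) = 0.255024/0.395131 = 0.6454

P(A|B) = 0.6454


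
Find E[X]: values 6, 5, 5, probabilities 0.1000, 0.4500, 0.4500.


E[X] = 6*0.1000 + 5*0.4500 + 5*0.4500
= 0.6000 + 2.2500 + 2.2500
= 5.1000

E[X] = 5.1000


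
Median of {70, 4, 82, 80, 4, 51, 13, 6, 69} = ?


Sorted: 4, 4, 6, 13, 51, 69, 70, 80, 82
n = 9 (odd)
Middle value = 51

Median = 51


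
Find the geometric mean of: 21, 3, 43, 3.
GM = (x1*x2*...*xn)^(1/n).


Product = 21 × 3 × 43 × 3 = 8127
GM = 8127^(1/4) = 9.4947

GM = 9.4947


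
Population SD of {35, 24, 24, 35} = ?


Mean = 29.5000
Variance = 30.2500
SD = sqrt(30.2500) = 5.5000

SD = 5.5000


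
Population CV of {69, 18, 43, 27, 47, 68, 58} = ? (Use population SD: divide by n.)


Mean = 47.1429
SD = 18.1378
CV = (18.1378/47.1429)*100 = 38.4741%

CV = 38.4741%


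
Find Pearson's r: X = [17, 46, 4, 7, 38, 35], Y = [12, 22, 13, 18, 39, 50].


Mean X = 24.5000, Mean Y = 25.6667
SD X = 16.007811, SD Y = 14.079141
Cov = 142.166667
r = 142.166667/(16.007811*14.079141) = 0.6308

r = 0.6308


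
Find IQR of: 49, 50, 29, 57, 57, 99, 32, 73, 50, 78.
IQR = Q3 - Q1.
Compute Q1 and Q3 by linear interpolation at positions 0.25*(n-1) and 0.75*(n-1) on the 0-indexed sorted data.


Sorted: 29, 32, 49, 50, 50, 57, 57, 73, 78, 99
Q1 (25th %ile) = 49.2500
Q3 (75th %ile) = 69.0000
IQR = 69.0000 - 49.2500 = 19.7500

IQR = 19.7500


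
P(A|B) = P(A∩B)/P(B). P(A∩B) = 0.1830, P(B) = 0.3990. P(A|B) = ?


P(A|B) = 0.1830/0.3990 = 0.4586

P(A|B) = 0.4586


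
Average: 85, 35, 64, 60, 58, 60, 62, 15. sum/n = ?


Sum = 85 + 35 + 64 + 60 + 58 + 60 + 62 + 15 = 439
n = 8
Mean = 439/8 = 54.8750

Mean = 54.8750


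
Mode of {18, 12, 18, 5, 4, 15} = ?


Frequencies: 4:1, 5:1, 12:1, 15:1, 18:2
Max frequency = 2
Mode = 18

Mode = 18


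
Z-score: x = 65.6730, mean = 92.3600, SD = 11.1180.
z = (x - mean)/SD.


z = (65.6730 - 92.3600)/11.1180
= -26.6870/11.1180
= -2.4003

z = -2.4003


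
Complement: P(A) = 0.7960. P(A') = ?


P(not A) = 1 - 0.7960 = 0.2040

P(not A) = 0.2040


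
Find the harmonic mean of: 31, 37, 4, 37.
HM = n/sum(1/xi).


Sum of reciprocals = 1/31 + 1/37 + 1/4 + 1/37 = 0.336312
HM = 4/0.336312 = 11.8937

HM = 11.8937


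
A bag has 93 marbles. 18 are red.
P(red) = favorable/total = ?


P = 18/93 = 0.1935

P = 0.1935


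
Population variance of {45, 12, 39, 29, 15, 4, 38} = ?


Mean = 26.0000
Squared deviations: 361.0000, 196.0000, 169.0000, 9.0000, 121.0000, 484.0000, 144.0000
Sum = 1484.0000
Variance = 1484.0000/7 = 212.0000

Variance = 212.0000


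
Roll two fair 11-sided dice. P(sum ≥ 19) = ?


Total outcomes = 11×11 = 121
Favorable (sum ≥ 19): 10
P = 10/121 = 0.0826

P = 0.0826


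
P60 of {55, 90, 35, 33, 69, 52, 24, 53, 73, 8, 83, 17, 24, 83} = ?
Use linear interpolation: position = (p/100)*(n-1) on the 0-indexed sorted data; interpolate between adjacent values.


Sorted: 8, 17, 24, 24, 33, 35, 52, 53, 55, 69, 73, 83, 83, 90
n = 14
Index = 60/100 * 13 = 7.8000
Lower = data[7] = 53, Upper = data[8] = 55
P60 = 53 + 0.8000*(2) = 54.6000

P60 = 54.6000


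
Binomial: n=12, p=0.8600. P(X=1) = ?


C(12,1) = 12
p^1 = 0.860000
(1-p)^11 = 4.049565e-10
P = 12 * 0.860000 * 4.049565e-10 = 4.1792e-09

P(X=1) = 4.1792e-09


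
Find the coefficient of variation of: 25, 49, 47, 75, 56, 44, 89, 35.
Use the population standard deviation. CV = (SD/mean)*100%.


Mean = 52.5000
SD = 19.4551
CV = (19.4551/52.5000)*100 = 37.0573%

CV = 37.0573%


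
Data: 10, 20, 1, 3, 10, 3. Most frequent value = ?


Frequencies: 1:1, 3:2, 10:2, 20:1
Max frequency = 2
Mode = 3, 10

Mode = 3, 10


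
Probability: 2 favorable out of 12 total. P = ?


P = 2/12 = 0.1667

P = 0.1667


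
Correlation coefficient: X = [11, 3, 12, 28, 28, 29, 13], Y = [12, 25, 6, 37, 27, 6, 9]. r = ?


Mean X = 17.7143, Mean Y = 17.4286
SD X = 9.676397, SD Y = 11.299269
Cov = 28.693878
r = 28.693878/(9.676397*11.299269) = 0.2624

r = 0.2624


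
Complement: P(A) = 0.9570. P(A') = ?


P(not A) = 1 - 0.9570 = 0.0430

P(not A) = 0.0430


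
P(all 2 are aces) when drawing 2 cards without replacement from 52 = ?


P(all aces) = (4/52) × (3/51)
= 0.0045

P = 0.0045


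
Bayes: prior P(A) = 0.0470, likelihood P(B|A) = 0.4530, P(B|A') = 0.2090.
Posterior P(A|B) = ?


P(B) = P(B|A)*P(A) + P(B|A')*P(A')
= 0.4530*0.0470 + 0.2090*0.9530
= 0.021291 + 0.199177 = 0.220468
P(A|B) = 0.021291/0.220468 = 0.0966

P(A|B) = 0.0966


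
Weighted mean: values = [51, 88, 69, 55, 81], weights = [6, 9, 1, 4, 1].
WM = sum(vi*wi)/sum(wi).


Numerator = 51*6 + 88*9 + 69*1 + 55*4 + 81*1 = 1468
Denominator = 6 + 9 + 1 + 4 + 1 = 21
WM = 1468/21 = 69.9048

WM = 69.9048


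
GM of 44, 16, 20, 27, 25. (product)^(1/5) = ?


Product = 44 × 16 × 20 × 27 × 25 = 9504000
GM = 9504000^(1/5) = 24.8646

GM = 24.8646


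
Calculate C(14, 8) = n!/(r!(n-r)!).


C(14,8) = 14!/(8! × 6!)
= 87178291200/(40320 × 720)
= 3003

C(14,8) = 3003


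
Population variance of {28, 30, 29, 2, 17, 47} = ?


Mean = 25.5000
Squared deviations: 6.2500, 20.2500, 12.2500, 552.2500, 72.2500, 462.2500
Sum = 1125.5000
Variance = 1125.5000/6 = 187.5833

Variance = 187.5833


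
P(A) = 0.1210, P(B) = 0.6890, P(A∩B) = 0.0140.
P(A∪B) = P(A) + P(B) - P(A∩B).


P(A∪B) = 0.1210 + 0.6890 - 0.0140
= 0.8100 - 0.0140
= 0.7960

P(A∪B) = 0.7960


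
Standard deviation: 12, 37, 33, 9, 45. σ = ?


Mean = 27.2000
Variance = 201.7600
SD = sqrt(201.7600) = 14.2042

SD = 14.2042


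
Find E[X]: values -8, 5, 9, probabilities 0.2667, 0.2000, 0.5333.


E[X] = -8*0.2667 + 5*0.2000 + 9*0.5333
= -2.1336 + 1.0000 + 4.7997
= 3.6661

E[X] = 3.6661


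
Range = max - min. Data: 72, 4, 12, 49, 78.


Max = 78, Min = 4
Range = 78 - 4 = 74

Range = 74


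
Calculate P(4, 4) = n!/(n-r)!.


P(4,4) = 4!/0!
= 24/1
= 24

P(4,4) = 24


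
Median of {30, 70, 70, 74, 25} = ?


Sorted: 25, 30, 70, 70, 74
n = 5 (odd)
Middle value = 70

Median = 70


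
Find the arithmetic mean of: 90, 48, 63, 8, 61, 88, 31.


Sum = 90 + 48 + 63 + 8 + 61 + 88 + 31 = 389
n = 7
Mean = 389/7 = 55.5714

Mean = 55.5714


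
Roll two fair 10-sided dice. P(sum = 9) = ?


Total outcomes = 10×10 = 100
Favorable (sum = 9): 8
P = 8/100 = 0.0800

P = 0.0800


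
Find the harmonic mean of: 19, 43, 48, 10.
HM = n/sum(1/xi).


Sum of reciprocals = 1/19 + 1/43 + 1/48 + 1/10 = 0.196721
HM = 4/0.196721 = 20.3334

HM = 20.3334


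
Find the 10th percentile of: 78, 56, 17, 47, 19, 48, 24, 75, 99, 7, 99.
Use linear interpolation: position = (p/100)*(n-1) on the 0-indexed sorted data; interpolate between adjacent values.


Sorted: 7, 17, 19, 24, 47, 48, 56, 75, 78, 99, 99
n = 11
Index = 10/100 * 10 = 1.0000
Lower = data[1] = 17, Upper = data[2] = 19
P10 = 17 + 0*(2) = 17.0000

P10 = 17.0000


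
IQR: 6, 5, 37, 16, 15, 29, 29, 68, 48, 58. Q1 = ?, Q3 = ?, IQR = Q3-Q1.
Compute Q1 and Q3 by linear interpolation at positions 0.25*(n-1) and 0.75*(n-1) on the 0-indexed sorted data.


Sorted: 5, 6, 15, 16, 29, 29, 37, 48, 58, 68
Q1 (25th %ile) = 15.2500
Q3 (75th %ile) = 45.2500
IQR = 45.2500 - 15.2500 = 30.0000

IQR = 30.0000


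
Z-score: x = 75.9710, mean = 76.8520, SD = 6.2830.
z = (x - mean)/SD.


z = (75.9710 - 76.8520)/6.2830
= -0.8810/6.2830
= -0.1402

z = -0.1402


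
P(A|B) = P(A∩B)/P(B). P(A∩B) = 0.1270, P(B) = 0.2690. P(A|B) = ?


P(A|B) = 0.1270/0.2690 = 0.4721

P(A|B) = 0.4721


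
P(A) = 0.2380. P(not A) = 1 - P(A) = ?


P(not A) = 1 - 0.2380 = 0.7620

P(not A) = 0.7620


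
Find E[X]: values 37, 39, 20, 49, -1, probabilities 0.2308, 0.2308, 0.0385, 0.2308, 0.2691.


E[X] = 37*0.2308 + 39*0.2308 + 20*0.0385 + 49*0.2308 - 1*0.2691
= 8.5396 + 9.0012 + 0.7700 + 11.3092 - 0.2691
= 29.3509

E[X] = 29.3509


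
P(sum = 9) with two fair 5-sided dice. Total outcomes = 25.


Total outcomes = 5×5 = 25
Favorable (sum = 9): 2
P = 2/25 = 0.0800

P = 0.0800


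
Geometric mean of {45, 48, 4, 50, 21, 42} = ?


Product = 45 × 48 × 4 × 50 × 21 × 42 = 381024000
GM = 381024000^(1/6) = 26.9252

GM = 26.9252


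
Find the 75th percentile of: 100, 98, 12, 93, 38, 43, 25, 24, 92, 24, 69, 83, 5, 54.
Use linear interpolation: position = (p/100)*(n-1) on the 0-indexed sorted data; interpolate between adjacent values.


Sorted: 5, 12, 24, 24, 25, 38, 43, 54, 69, 83, 92, 93, 98, 100
n = 14
Index = 75/100 * 13 = 9.7500
Lower = data[9] = 83, Upper = data[10] = 92
P75 = 83 + 0.7500*(9) = 89.7500

P75 = 89.7500


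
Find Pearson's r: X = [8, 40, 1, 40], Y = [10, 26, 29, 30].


Mean X = 22.2500, Mean Y = 23.7500
SD X = 17.921705, SD Y = 8.073878
Cov = 58.812500
r = 58.812500/(17.921705*8.073878) = 0.4065

r = 0.4065


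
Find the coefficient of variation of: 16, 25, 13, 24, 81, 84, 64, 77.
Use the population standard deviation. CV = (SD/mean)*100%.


Mean = 48.0000
SD = 29.2318
CV = (29.2318/48.0000)*100 = 60.8996%

CV = 60.8996%


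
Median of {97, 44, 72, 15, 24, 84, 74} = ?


Sorted: 15, 24, 44, 72, 74, 84, 97
n = 7 (odd)
Middle value = 72

Median = 72


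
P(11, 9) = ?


P(11,9) = 11!/2!
= 39916800/2
= 19958400

P(11,9) = 19958400


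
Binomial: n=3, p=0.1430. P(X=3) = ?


C(3,3) = 1
p^3 = 0.002924
(1-p)^0 = 1.000000
P = 1 * 0.002924 * 1.000000 = 0.0029

P(X=3) = 0.0029


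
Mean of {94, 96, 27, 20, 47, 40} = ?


Sum = 94 + 96 + 27 + 20 + 47 + 40 = 324
n = 6
Mean = 324/6 = 54.0000

Mean = 54.0000


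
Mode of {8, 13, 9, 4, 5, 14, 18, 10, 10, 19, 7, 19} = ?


Frequencies: 4:1, 5:1, 7:1, 8:1, 9:1, 10:2, 13:1, 14:1, 18:1, 19:2
Max frequency = 2
Mode = 10, 19

Mode = 10, 19


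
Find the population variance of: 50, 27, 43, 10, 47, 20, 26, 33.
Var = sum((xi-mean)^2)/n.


Mean = 32.0000
Squared deviations: 324.0000, 25.0000, 121.0000, 484.0000, 225.0000, 144.0000, 36.0000, 1.0000
Sum = 1360.0000
Variance = 1360.0000/8 = 170.0000

Variance = 170.0000


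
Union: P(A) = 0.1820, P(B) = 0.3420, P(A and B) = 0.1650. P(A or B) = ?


P(A∪B) = 0.1820 + 0.3420 - 0.1650
= 0.5240 - 0.1650
= 0.3590

P(A∪B) = 0.3590


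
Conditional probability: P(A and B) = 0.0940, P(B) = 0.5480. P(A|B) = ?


P(A|B) = 0.0940/0.5480 = 0.1715

P(A|B) = 0.1715


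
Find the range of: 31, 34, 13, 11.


Max = 34, Min = 11
Range = 34 - 11 = 23

Range = 23


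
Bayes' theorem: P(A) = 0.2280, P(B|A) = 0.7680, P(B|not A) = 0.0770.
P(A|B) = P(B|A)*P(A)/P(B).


P(B) = P(B|A)*P(A) + P(B|A')*P(A')
= 0.7680*0.2280 + 0.0770*0.7720
= 0.175104 + 0.059444 = 0.234548
P(A|B) = 0.175104/0.234548 = 0.7466

P(A|B) = 0.7466


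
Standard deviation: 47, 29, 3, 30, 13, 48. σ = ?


Mean = 28.3333
Variance = 269.2222
SD = sqrt(269.2222) = 16.4080

SD = 16.4080


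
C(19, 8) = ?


C(19,8) = 19!/(8! × 11!)
= 121645100408832000/(40320 × 39916800)
= 75582

C(19,8) = 75582


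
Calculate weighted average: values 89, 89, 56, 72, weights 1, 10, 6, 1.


Numerator = 89*1 + 89*10 + 56*6 + 72*1 = 1387
Denominator = 1 + 10 + 6 + 1 = 18
WM = 1387/18 = 77.0556

WM = 77.0556


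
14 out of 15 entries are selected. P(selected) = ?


P = 14/15 = 0.9333

P = 0.9333


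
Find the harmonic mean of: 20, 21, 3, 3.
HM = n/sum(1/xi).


Sum of reciprocals = 1/20 + 1/21 + 1/3 + 1/3 = 0.764286
HM = 4/0.764286 = 5.2336

HM = 5.2336


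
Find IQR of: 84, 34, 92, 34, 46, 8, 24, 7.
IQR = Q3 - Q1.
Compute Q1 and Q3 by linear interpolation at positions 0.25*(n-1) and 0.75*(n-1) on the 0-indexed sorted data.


Sorted: 7, 8, 24, 34, 34, 46, 84, 92
Q1 (25th %ile) = 20.0000
Q3 (75th %ile) = 55.5000
IQR = 55.5000 - 20.0000 = 35.5000

IQR = 35.5000


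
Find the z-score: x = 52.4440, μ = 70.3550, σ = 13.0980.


z = (52.4440 - 70.3550)/13.0980
= -17.9110/13.0980
= -1.3675

z = -1.3675


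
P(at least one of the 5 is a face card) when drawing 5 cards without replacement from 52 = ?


P(at least one) = 1 - P(none)
P(none) = (40/52) × (39/51) × (38/50) × (37/49) × (36/48) = 0.253181
P(at least one) = 1 - 0.253181 = 0.7468

P = 0.7468


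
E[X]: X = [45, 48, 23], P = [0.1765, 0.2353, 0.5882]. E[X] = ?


E[X] = 45*0.1765 + 48*0.2353 + 23*0.5882
= 7.9425 + 11.2944 + 13.5286
= 32.7655

E[X] = 32.7655


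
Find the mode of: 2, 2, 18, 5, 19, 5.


Frequencies: 2:2, 5:2, 18:1, 19:1
Max frequency = 2
Mode = 2, 5

Mode = 2, 5


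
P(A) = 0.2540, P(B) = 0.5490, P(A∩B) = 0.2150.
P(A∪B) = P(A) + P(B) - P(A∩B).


P(A∪B) = 0.2540 + 0.5490 - 0.2150
= 0.8030 - 0.2150
= 0.5880

P(A∪B) = 0.5880


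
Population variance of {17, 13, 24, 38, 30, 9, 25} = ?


Mean = 22.2857
Squared deviations: 27.9388, 86.2245, 2.9388, 246.9388, 59.5102, 176.5102, 7.3673
Sum = 607.4286
Variance = 607.4286/7 = 86.7755

Variance = 86.7755


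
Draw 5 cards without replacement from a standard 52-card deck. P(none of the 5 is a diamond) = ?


P(no diamonds) = (39/52) × (38/51) × (37/50) × (36/49) × (35/48)
= 0.2215

P = 0.2215


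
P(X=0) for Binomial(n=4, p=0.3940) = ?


C(4,0) = 1
p^0 = 1.000000
(1-p)^4 = 0.134862
P = 1 * 1.000000 * 0.134862 = 0.1349

P(X=0) = 0.1349


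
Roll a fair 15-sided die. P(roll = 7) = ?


Favorable outcomes (roll = 7): 1
Total outcomes = 15
P = 1/15 = 0.0667

P = 0.0667


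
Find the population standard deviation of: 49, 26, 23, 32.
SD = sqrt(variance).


Mean = 32.5000
Variance = 101.2500
SD = sqrt(101.2500) = 10.0623

SD = 10.0623


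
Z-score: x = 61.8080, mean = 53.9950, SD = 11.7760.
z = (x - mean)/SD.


z = (61.8080 - 53.9950)/11.7760
= 7.8130/11.7760
= 0.6635

z = 0.6635


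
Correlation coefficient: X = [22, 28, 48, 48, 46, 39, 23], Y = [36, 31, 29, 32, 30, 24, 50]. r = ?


Mean X = 36.2857, Mean Y = 33.1429
SD X = 10.859022, SD Y = 7.642523
Cov = -52.040816
r = -52.040816/(10.859022*7.642523) = -0.6271

r = -0.6271


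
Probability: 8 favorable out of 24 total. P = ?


P = 8/24 = 0.3333

P = 0.3333


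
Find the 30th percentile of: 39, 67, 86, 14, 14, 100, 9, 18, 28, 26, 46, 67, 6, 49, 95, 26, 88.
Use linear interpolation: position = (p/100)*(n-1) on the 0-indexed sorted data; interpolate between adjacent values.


Sorted: 6, 9, 14, 14, 18, 26, 26, 28, 39, 46, 49, 67, 67, 86, 88, 95, 100
n = 17
Index = 30/100 * 16 = 4.8000
Lower = data[4] = 18, Upper = data[5] = 26
P30 = 18 + 0.8000*(8) = 24.4000

P30 = 24.4000


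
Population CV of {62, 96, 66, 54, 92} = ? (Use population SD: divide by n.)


Mean = 74.0000
SD = 16.8285
CV = (16.8285/74.0000)*100 = 22.7413%

CV = 22.7413%


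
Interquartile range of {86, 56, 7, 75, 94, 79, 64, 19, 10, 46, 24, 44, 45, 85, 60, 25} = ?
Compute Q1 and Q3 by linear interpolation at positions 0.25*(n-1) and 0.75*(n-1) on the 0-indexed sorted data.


Sorted: 7, 10, 19, 24, 25, 44, 45, 46, 56, 60, 64, 75, 79, 85, 86, 94
Q1 (25th %ile) = 24.7500
Q3 (75th %ile) = 76.0000
IQR = 76.0000 - 24.7500 = 51.2500

IQR = 51.2500


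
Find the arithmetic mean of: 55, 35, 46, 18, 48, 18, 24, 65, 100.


Sum = 55 + 35 + 46 + 18 + 48 + 18 + 24 + 65 + 100 = 409
n = 9
Mean = 409/9 = 45.4444

Mean = 45.4444


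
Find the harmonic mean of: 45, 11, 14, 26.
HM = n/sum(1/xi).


Sum of reciprocals = 1/45 + 1/11 + 1/14 + 1/26 = 0.223021
HM = 4/0.223021 = 17.9355

HM = 17.9355


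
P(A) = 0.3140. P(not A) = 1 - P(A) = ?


P(not A) = 1 - 0.3140 = 0.6860

P(not A) = 0.6860


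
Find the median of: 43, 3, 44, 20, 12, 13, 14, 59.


Sorted: 3, 12, 13, 14, 20, 43, 44, 59
n = 8 (even)
Middle values: 14 and 20
Median = (14+20)/2 = 17.0000

Median = 17.0000


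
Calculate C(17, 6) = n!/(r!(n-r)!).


C(17,6) = 17!/(6! × 11!)
= 355687428096000/(720 × 39916800)
= 12376

C(17,6) = 12376


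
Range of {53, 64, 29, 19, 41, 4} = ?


Max = 64, Min = 4
Range = 64 - 4 = 60

Range = 60


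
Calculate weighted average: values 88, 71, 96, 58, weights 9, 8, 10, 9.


Numerator = 88*9 + 71*8 + 96*10 + 58*9 = 2842
Denominator = 9 + 8 + 10 + 9 = 36
WM = 2842/36 = 78.9444

WM = 78.9444


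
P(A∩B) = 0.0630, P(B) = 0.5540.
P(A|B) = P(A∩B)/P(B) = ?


P(A|B) = 0.0630/0.5540 = 0.1137

P(A|B) = 0.1137


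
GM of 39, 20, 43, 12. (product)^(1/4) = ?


Product = 39 × 20 × 43 × 12 = 402480
GM = 402480^(1/4) = 25.1876

GM = 25.1876


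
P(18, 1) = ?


P(18,1) = 18!/17!
= 6402373705728000/355687428096000
= 18

P(18,1) = 18


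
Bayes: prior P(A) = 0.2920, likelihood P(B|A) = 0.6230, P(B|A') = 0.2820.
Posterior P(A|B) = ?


P(B) = P(B|A)*P(A) + P(B|A')*P(A')
= 0.6230*0.2920 + 0.2820*0.7080
= 0.181916 + 0.199656 = 0.381572
P(A|B) = 0.181916/0.381572 = 0.4768

P(A|B) = 0.4768


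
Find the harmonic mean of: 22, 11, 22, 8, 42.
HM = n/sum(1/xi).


Sum of reciprocals = 1/22 + 1/11 + 1/22 + 1/8 + 1/42 = 0.330628
HM = 5/0.330628 = 15.1227

HM = 15.1227


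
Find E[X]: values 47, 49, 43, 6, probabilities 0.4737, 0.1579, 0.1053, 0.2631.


E[X] = 47*0.4737 + 49*0.1579 + 43*0.1053 + 6*0.2631
= 22.2639 + 7.7371 + 4.5279 + 1.5786
= 36.1075

E[X] = 36.1075


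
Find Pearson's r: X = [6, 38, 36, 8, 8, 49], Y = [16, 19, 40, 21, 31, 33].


Mean X = 24.1667, Mean Y = 26.6667
SD X = 17.324517, SD Y = 8.576454
Cov = 70.722222
r = 70.722222/(17.324517*8.576454) = 0.4760

r = 0.4760


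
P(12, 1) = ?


P(12,1) = 12!/11!
= 479001600/39916800
= 12

P(12,1) = 12


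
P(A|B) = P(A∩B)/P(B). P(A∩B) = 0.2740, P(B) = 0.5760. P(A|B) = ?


P(A|B) = 0.2740/0.5760 = 0.4757

P(A|B) = 0.4757


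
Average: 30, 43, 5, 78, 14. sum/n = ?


Sum = 30 + 43 + 5 + 78 + 14 = 170
n = 5
Mean = 170/5 = 34.0000

Mean = 34.0000


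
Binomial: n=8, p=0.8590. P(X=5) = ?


C(8,5) = 56
p^5 = 0.467698
(1-p)^3 = 0.002803
P = 56 * 0.467698 * 0.002803 = 0.0734

P(X=5) = 0.0734


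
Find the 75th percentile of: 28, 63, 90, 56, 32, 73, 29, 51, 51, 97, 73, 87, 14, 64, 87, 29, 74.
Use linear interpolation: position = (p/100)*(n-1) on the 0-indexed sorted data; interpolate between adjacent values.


Sorted: 14, 28, 29, 29, 32, 51, 51, 56, 63, 64, 73, 73, 74, 87, 87, 90, 97
n = 17
Index = 75/100 * 16 = 12.0000
Lower = data[12] = 74, Upper = data[13] = 87
P75 = 74 + 0*(13) = 74.0000

P75 = 74.0000


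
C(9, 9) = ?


C(9,9) = 9!/(9! × 0!)
= 362880/(362880 × 1)
= 1

C(9,9) = 1


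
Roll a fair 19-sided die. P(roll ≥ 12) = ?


Favorable outcomes (roll ≥ 12): 8
Total outcomes = 19
P = 8/19 = 0.4211

P = 0.4211


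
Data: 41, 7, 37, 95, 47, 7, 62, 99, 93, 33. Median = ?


Sorted: 7, 7, 33, 37, 41, 47, 62, 93, 95, 99
n = 10 (even)
Middle values: 41 and 47
Median = (41+47)/2 = 44.0000

Median = 44.0000


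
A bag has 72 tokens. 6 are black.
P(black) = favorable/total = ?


P = 6/72 = 0.0833

P = 0.0833


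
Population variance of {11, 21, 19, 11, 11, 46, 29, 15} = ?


Mean = 20.3750
Squared deviations: 87.8906, 0.3906, 1.8906, 87.8906, 87.8906, 656.6406, 74.3906, 28.8906
Sum = 1025.8750
Variance = 1025.8750/8 = 128.2344

Variance = 128.2344


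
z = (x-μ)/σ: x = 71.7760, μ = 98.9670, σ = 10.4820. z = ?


z = (71.7760 - 98.9670)/10.4820
= -27.1910/10.4820
= -2.5941

z = -2.5941


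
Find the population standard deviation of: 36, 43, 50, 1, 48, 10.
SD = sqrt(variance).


Mean = 31.3333
Variance = 359.8889
SD = sqrt(359.8889) = 18.9707

SD = 18.9707


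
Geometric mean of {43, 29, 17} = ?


Product = 43 × 29 × 17 = 21199
GM = 21199^(1/3) = 27.6761

GM = 27.6761


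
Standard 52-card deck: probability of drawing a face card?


12 face cards in 52 cards
P = 12/52 = 0.2308

P = 0.2308


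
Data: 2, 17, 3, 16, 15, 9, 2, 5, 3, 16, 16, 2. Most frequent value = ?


Frequencies: 2:3, 3:2, 5:1, 9:1, 15:1, 16:3, 17:1
Max frequency = 3
Mode = 2, 16

Mode = 2, 16


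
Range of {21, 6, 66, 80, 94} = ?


Max = 94, Min = 6
Range = 94 - 6 = 88

Range = 88


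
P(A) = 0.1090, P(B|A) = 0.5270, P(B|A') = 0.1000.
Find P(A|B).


P(B) = P(B|A)*P(A) + P(B|A')*P(A')
= 0.5270*0.1090 + 0.1000*0.8910
= 0.057443 + 0.089100 = 0.146543
P(A|B) = 0.057443/0.146543 = 0.3920

P(A|B) = 0.3920


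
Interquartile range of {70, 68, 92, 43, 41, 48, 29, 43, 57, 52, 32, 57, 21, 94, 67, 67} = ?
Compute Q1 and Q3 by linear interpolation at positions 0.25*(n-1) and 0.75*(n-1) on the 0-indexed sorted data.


Sorted: 21, 29, 32, 41, 43, 43, 48, 52, 57, 57, 67, 67, 68, 70, 92, 94
Q1 (25th %ile) = 42.5000
Q3 (75th %ile) = 67.2500
IQR = 67.2500 - 42.5000 = 24.7500

IQR = 24.7500


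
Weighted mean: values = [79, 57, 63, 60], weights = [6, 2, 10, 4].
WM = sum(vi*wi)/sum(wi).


Numerator = 79*6 + 57*2 + 63*10 + 60*4 = 1458
Denominator = 6 + 2 + 10 + 4 = 22
WM = 1458/22 = 66.2727

WM = 66.2727


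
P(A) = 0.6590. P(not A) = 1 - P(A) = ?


P(not A) = 1 - 0.6590 = 0.3410

P(not A) = 0.3410


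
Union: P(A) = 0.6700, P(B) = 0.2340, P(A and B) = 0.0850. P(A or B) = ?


P(A∪B) = 0.6700 + 0.2340 - 0.0850
= 0.9040 - 0.0850
= 0.8190

P(A∪B) = 0.8190


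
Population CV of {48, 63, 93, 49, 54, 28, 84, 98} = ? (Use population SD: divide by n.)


Mean = 64.6250
SD = 23.1081
CV = (23.1081/64.6250)*100 = 35.7572%

CV = 35.7572%


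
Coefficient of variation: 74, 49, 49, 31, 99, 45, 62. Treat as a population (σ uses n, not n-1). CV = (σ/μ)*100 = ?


Mean = 58.4286
SD = 20.7423
CV = (20.7423/58.4286)*100 = 35.5003%

CV = 35.5003%


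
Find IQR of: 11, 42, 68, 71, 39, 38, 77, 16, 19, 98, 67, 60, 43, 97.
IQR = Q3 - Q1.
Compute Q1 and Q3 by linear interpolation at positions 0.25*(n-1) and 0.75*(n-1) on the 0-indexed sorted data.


Sorted: 11, 16, 19, 38, 39, 42, 43, 60, 67, 68, 71, 77, 97, 98
Q1 (25th %ile) = 38.2500
Q3 (75th %ile) = 70.2500
IQR = 70.2500 - 38.2500 = 32.0000

IQR = 32.0000


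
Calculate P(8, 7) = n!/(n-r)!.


P(8,7) = 8!/1!
= 40320/1
= 40320

P(8,7) = 40320


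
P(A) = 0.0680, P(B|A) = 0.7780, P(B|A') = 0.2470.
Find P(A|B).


P(B) = P(B|A)*P(A) + P(B|A')*P(A')
= 0.7780*0.0680 + 0.2470*0.9320
= 0.052904 + 0.230204 = 0.283108
P(A|B) = 0.052904/0.283108 = 0.1869

P(A|B) = 0.1869


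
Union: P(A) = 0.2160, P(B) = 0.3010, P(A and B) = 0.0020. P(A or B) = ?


P(A∪B) = 0.2160 + 0.3010 - 0.0020
= 0.5170 - 0.0020
= 0.5150

P(A∪B) = 0.5150


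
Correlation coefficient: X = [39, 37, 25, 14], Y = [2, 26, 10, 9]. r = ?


Mean X = 28.7500, Mean Y = 11.7500
SD X = 10.059200, SD Y = 8.785642
Cov = 16.187500
r = 16.187500/(10.059200*8.785642) = 0.1832

r = 0.1832


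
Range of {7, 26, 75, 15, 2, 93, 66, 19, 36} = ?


Max = 93, Min = 2
Range = 93 - 2 = 91

Range = 91


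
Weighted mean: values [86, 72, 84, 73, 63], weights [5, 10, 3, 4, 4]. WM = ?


Numerator = 86*5 + 72*10 + 84*3 + 73*4 + 63*4 = 1946
Denominator = 5 + 10 + 3 + 4 + 4 = 26
WM = 1946/26 = 74.8462

WM = 74.8462


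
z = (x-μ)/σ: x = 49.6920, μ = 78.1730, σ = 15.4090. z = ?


z = (49.6920 - 78.1730)/15.4090
= -28.4810/15.4090
= -1.8483

z = -1.8483


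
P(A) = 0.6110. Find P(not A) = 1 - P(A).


P(not A) = 1 - 0.6110 = 0.3890

P(not A) = 0.3890


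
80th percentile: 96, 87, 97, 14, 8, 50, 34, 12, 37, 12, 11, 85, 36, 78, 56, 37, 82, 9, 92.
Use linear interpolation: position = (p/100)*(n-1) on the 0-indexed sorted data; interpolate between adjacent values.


Sorted: 8, 9, 11, 12, 12, 14, 34, 36, 37, 37, 50, 56, 78, 82, 85, 87, 92, 96, 97
n = 19
Index = 80/100 * 18 = 14.4000
Lower = data[14] = 85, Upper = data[15] = 87
P80 = 85 + 0.4000*(2) = 85.8000

P80 = 85.8000


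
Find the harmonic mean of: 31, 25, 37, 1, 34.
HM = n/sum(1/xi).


Sum of reciprocals = 1/31 + 1/25 + 1/37 + 1/1 + 1/34 = 1.128697
HM = 5/1.128697 = 4.4299

HM = 4.4299


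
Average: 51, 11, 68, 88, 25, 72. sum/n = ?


Sum = 51 + 11 + 68 + 88 + 25 + 72 = 315
n = 6
Mean = 315/6 = 52.5000

Mean = 52.5000


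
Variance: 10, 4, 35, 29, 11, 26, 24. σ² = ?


Mean = 19.8571
Squared deviations: 97.1633, 251.4490, 229.3061, 83.5918, 78.4490, 37.7347, 17.1633
Sum = 794.8571
Variance = 794.8571/7 = 113.5510

Variance = 113.5510


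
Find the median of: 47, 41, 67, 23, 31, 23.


Sorted: 23, 23, 31, 41, 47, 67
n = 6 (even)
Middle values: 31 and 41
Median = (31+41)/2 = 36.0000

Median = 36.0000


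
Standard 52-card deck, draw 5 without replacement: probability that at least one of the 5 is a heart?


P(at least one) = 1 - P(none)
P(none) = (39/52) × (38/51) × (37/50) × (36/49) × (35/48) = 0.221534
P(at least one) = 1 - 0.221534 = 0.7785

P = 0.7785


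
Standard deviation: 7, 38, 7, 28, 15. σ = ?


Mean = 19.0000
Variance = 149.2000
SD = sqrt(149.2000) = 12.2147

SD = 12.2147


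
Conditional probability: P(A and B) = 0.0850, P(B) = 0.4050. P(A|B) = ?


P(A|B) = 0.0850/0.4050 = 0.2099

P(A|B) = 0.2099


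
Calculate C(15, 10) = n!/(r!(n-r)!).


C(15,10) = 15!/(10! × 5!)
= 1307674368000/(3628800 × 120)
= 3003

C(15,10) = 3003


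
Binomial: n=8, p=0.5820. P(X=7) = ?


C(8,7) = 8
p^7 = 0.022618
(1-p)^1 = 0.418000
P = 8 * 0.022618 * 0.418000 = 0.0756

P(X=7) = 0.0756


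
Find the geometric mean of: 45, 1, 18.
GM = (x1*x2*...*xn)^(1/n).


Product = 45 × 1 × 18 = 810
GM = 810^(1/3) = 9.3217

GM = 9.3217


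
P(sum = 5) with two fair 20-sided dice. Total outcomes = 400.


Total outcomes = 20×20 = 400
Favorable (sum = 5): 4
P = 4/400 = 0.0100

P = 0.0100


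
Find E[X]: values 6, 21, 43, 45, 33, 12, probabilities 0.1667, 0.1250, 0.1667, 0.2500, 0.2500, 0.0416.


E[X] = 6*0.1667 + 21*0.1250 + 43*0.1667 + 45*0.2500 + 33*0.2500 + 12*0.0416
= 1.0002 + 2.6250 + 7.1681 + 11.2500 + 8.2500 + 0.4992
= 30.7925

E[X] = 30.7925


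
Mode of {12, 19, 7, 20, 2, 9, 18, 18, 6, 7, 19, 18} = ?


Frequencies: 2:1, 6:1, 7:2, 9:1, 12:1, 18:3, 19:2, 20:1
Max frequency = 3
Mode = 18

Mode = 18


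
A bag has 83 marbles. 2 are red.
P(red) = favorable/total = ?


P = 2/83 = 0.0241

P = 0.0241


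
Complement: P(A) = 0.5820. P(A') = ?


P(not A) = 1 - 0.5820 = 0.4180

P(not A) = 0.4180


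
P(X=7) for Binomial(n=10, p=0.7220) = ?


C(10,7) = 120
p^7 = 0.102273
(1-p)^3 = 0.021485
P = 120 * 0.102273 * 0.021485 = 0.2637

P(X=7) = 0.2637


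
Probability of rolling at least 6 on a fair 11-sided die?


Favorable outcomes (roll ≥ 6): 6
Total outcomes = 11
P = 6/11 = 0.5455

P = 0.5455


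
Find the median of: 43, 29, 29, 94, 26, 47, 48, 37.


Sorted: 26, 29, 29, 37, 43, 47, 48, 94
n = 8 (even)
Middle values: 37 and 43
Median = (37+43)/2 = 40.0000

Median = 40.0000


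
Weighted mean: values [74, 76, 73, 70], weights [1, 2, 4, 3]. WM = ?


Numerator = 74*1 + 76*2 + 73*4 + 70*3 = 728
Denominator = 1 + 2 + 4 + 3 = 10
WM = 728/10 = 72.8000

WM = 72.8000


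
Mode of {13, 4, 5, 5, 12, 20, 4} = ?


Frequencies: 4:2, 5:2, 12:1, 13:1, 20:1
Max frequency = 2
Mode = 4, 5

Mode = 4, 5


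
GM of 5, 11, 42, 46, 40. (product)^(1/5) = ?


Product = 5 × 11 × 42 × 46 × 40 = 4250400
GM = 4250400^(1/5) = 21.1683

GM = 21.1683


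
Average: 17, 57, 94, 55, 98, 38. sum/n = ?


Sum = 17 + 57 + 94 + 55 + 98 + 38 = 359
n = 6
Mean = 359/6 = 59.8333

Mean = 59.8333


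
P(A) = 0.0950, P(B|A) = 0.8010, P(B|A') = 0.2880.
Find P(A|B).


P(B) = P(B|A)*P(A) + P(B|A')*P(A')
= 0.8010*0.0950 + 0.2880*0.9050
= 0.076095 + 0.260640 = 0.336735
P(A|B) = 0.076095/0.336735 = 0.2260

P(A|B) = 0.2260


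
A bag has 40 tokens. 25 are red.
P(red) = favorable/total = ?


P = 25/40 = 0.6250

P = 0.6250


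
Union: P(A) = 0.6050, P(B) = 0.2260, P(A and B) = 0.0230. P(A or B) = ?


P(A∪B) = 0.6050 + 0.2260 - 0.0230
= 0.8310 - 0.0230
= 0.8080

P(A∪B) = 0.8080


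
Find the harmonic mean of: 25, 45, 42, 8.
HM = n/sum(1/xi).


Sum of reciprocals = 1/25 + 1/45 + 1/42 + 1/8 = 0.211032
HM = 4/0.211032 = 18.9545

HM = 18.9545


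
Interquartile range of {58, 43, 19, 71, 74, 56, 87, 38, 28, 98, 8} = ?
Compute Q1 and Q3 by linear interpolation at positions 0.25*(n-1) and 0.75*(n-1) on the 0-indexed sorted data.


Sorted: 8, 19, 28, 38, 43, 56, 58, 71, 74, 87, 98
Q1 (25th %ile) = 33.0000
Q3 (75th %ile) = 72.5000
IQR = 72.5000 - 33.0000 = 39.5000

IQR = 39.5000


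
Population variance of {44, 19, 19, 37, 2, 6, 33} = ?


Mean = 22.8571
Squared deviations: 447.0204, 14.8776, 14.8776, 200.0204, 435.0204, 284.1633, 102.8776
Sum = 1498.8571
Variance = 1498.8571/7 = 214.1224

Variance = 214.1224


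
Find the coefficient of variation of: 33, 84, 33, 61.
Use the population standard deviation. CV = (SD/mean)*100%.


Mean = 52.7500
SD = 21.3585
CV = (21.3585/52.7500)*100 = 40.4901%

CV = 40.4901%


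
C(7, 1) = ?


C(7,1) = 7!/(1! × 6!)
= 5040/(1 × 720)
= 7

C(7,1) = 7


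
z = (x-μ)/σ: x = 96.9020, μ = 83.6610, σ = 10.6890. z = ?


z = (96.9020 - 83.6610)/10.6890
= 13.2410/10.6890
= 1.2388

z = 1.2388


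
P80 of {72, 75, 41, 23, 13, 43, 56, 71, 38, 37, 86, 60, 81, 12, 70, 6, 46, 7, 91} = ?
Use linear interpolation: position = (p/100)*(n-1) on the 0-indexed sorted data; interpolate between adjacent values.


Sorted: 6, 7, 12, 13, 23, 37, 38, 41, 43, 46, 56, 60, 70, 71, 72, 75, 81, 86, 91
n = 19
Index = 80/100 * 18 = 14.4000
Lower = data[14] = 72, Upper = data[15] = 75
P80 = 72 + 0.4000*(3) = 73.2000

P80 = 73.2000


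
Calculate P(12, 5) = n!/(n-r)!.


P(12,5) = 12!/7!
= 479001600/5040
= 95040

P(12,5) = 95040


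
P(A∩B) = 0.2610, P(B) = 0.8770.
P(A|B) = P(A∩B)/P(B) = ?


P(A|B) = 0.2610/0.8770 = 0.2976

P(A|B) = 0.2976


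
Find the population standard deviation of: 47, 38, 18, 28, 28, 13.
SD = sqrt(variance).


Mean = 28.6667
Variance = 130.5556
SD = sqrt(130.5556) = 11.4261

SD = 11.4261


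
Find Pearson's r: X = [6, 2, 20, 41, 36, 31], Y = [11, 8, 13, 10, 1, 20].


Mean X = 22.6667, Mean Y = 10.5000
SD X = 14.693158, SD Y = 5.678908
Cov = -3.333333
r = -3.333333/(14.693158*5.678908) = -0.0399

r = -0.0399


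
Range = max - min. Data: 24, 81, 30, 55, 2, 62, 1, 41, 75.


Max = 81, Min = 1
Range = 81 - 1 = 80

Range = 80


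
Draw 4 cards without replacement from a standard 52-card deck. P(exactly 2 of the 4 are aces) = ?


Hypergeometric: P(X=2) = C(4,2)·C(48,2) / C(52,4)
= 6 × 1128 / 270725
= 6768/270725 = 0.0250

P = 0.0250


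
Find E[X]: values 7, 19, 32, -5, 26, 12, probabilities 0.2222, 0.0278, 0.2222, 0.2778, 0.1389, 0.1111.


E[X] = 7*0.2222 + 19*0.0278 + 32*0.2222 - 5*0.2778 + 26*0.1389 + 12*0.1111
= 1.5554 + 0.5282 + 7.1104 - 1.3890 + 3.6114 + 1.3332
= 12.7496

E[X] = 12.7496


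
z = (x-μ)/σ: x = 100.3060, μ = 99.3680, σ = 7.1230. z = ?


z = (100.3060 - 99.3680)/7.1230
= 0.9380/7.1230
= 0.1317

z = 0.1317


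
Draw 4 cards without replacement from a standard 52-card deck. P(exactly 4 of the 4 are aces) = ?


Hypergeometric: P(X=4) = C(4,4)·C(48,0) / C(52,4)
= 1 × 1 / 270725
= 1/270725 = 3.6938e-06

P = 3.6938e-06


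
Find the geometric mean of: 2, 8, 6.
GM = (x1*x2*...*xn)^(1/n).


Product = 2 × 8 × 6 = 96
GM = 96^(1/3) = 4.5789

GM = 4.5789


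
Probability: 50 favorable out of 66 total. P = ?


P = 50/66 = 0.7576

P = 0.7576


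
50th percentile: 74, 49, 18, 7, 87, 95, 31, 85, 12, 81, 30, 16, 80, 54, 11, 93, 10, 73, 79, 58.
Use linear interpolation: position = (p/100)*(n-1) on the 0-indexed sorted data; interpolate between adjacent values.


Sorted: 7, 10, 11, 12, 16, 18, 30, 31, 49, 54, 58, 73, 74, 79, 80, 81, 85, 87, 93, 95
n = 20
Index = 50/100 * 19 = 9.5000
Lower = data[9] = 54, Upper = data[10] = 58
P50 = 54 + 0.5000*(4) = 56.0000

P50 = 56.0000


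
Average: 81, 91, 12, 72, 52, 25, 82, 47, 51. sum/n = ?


Sum = 81 + 91 + 12 + 72 + 52 + 25 + 82 + 47 + 51 = 513
n = 9
Mean = 513/9 = 57.0000

Mean = 57.0000


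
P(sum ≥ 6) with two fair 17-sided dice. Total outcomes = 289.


Total outcomes = 17×17 = 289
Favorable (sum ≥ 6): 279
P = 279/289 = 0.9654

P = 0.9654


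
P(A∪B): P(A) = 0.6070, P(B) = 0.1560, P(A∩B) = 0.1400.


P(A∪B) = 0.6070 + 0.1560 - 0.1400
= 0.7630 - 0.1400
= 0.6230

P(A∪B) = 0.6230


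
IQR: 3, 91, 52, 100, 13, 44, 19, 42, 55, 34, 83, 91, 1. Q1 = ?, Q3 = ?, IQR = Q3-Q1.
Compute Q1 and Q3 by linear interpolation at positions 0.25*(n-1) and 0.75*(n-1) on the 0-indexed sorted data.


Sorted: 1, 3, 13, 19, 34, 42, 44, 52, 55, 83, 91, 91, 100
Q1 (25th %ile) = 19.0000
Q3 (75th %ile) = 83.0000
IQR = 83.0000 - 19.0000 = 64.0000

IQR = 64.0000


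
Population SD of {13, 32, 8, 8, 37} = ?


Mean = 19.6000
Variance = 153.8400
SD = sqrt(153.8400) = 12.4032

SD = 12.4032


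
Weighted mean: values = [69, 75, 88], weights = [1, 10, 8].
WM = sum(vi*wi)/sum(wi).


Numerator = 69*1 + 75*10 + 88*8 = 1523
Denominator = 1 + 10 + 8 = 19
WM = 1523/19 = 80.1579

WM = 80.1579


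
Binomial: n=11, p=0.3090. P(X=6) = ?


C(11,6) = 462
p^6 = 0.000870
(1-p)^5 = 0.157540
P = 462 * 0.000870 * 0.157540 = 0.0634

P(X=6) = 0.0634


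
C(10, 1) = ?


C(10,1) = 10!/(1! × 9!)
= 3628800/(1 × 362880)
= 10

C(10,1) = 10


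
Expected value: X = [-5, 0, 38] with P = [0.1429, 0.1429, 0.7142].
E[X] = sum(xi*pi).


E[X] = -5*0.1429 + 0*0.1429 + 38*0.7142
= -0.7145 + 0 + 27.1396
= 26.4251

E[X] = 26.4251


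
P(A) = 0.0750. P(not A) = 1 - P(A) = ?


P(not A) = 1 - 0.0750 = 0.9250

P(not A) = 0.9250


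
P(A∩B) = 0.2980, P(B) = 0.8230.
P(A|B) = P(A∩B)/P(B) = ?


P(A|B) = 0.2980/0.8230 = 0.3621

P(A|B) = 0.3621


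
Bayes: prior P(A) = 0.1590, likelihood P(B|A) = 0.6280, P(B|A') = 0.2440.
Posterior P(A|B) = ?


P(B) = P(B|A)*P(A) + P(B|A')*P(A')
= 0.6280*0.1590 + 0.2440*0.8410
= 0.099852 + 0.205204 = 0.305056
P(A|B) = 0.099852/0.305056 = 0.3273

P(A|B) = 0.3273


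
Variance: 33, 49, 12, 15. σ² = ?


Mean = 27.2500
Squared deviations: 33.0625, 473.0625, 232.5625, 150.0625
Sum = 888.7500
Variance = 888.7500/4 = 222.1875

Variance = 222.1875


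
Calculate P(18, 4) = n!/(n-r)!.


P(18,4) = 18!/14!
= 6402373705728000/87178291200
= 73440

P(18,4) = 73440


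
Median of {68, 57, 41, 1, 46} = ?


Sorted: 1, 41, 46, 57, 68
n = 5 (odd)
Middle value = 46

Median = 46


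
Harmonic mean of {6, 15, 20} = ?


Sum of reciprocals = 1/6 + 1/15 + 1/20 = 0.283333
HM = 3/0.283333 = 10.5882

HM = 10.5882


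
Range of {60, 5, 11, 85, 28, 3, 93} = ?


Max = 93, Min = 3
Range = 93 - 3 = 90

Range = 90


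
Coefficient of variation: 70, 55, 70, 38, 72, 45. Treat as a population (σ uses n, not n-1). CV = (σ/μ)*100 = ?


Mean = 58.3333
SD = 13.3000
CV = (13.3000/58.3333)*100 = 22.7999%

CV = 22.7999%


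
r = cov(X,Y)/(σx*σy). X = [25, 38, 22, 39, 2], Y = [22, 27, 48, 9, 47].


Mean X = 25.2000, Mean Y = 30.6000
SD X = 13.437262, SD Y = 15.001333
Cov = -155.720000
r = -155.720000/(13.437262*15.001333) = -0.7725

r = -0.7725


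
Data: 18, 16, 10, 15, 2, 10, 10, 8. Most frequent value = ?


Frequencies: 2:1, 8:1, 10:3, 15:1, 16:1, 18:1
Max frequency = 3
Mode = 10

Mode = 10


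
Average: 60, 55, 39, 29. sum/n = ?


Sum = 60 + 55 + 39 + 29 = 183
n = 4
Mean = 183/4 = 45.7500

Mean = 45.7500


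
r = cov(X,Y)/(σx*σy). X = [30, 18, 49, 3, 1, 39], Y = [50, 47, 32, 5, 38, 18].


Mean X = 23.3333, Mean Y = 31.6667
SD X = 17.745109, SD Y = 15.860503
Cov = 39.277778
r = 39.277778/(17.745109*15.860503) = 0.1396

r = 0.1396


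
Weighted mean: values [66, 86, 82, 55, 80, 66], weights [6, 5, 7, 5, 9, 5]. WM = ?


Numerator = 66*6 + 86*5 + 82*7 + 55*5 + 80*9 + 66*5 = 2725
Denominator = 6 + 5 + 7 + 5 + 9 + 5 = 37
WM = 2725/37 = 73.6486

WM = 73.6486


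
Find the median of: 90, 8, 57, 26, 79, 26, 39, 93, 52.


Sorted: 8, 26, 26, 39, 52, 57, 79, 90, 93
n = 9 (odd)
Middle value = 52

Median = 52


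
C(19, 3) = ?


C(19,3) = 19!/(3! × 16!)
= 121645100408832000/(6 × 20922789888000)
= 969

C(19,3) = 969


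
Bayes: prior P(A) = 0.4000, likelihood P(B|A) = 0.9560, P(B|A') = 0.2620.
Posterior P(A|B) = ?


P(B) = P(B|A)*P(A) + P(B|A')*P(A')
= 0.9560*0.4000 + 0.2620*0.6000
= 0.382400 + 0.157200 = 0.539600
P(A|B) = 0.382400/0.539600 = 0.7087

P(A|B) = 0.7087


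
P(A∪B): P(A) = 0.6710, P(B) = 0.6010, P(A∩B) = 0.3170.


P(A∪B) = 0.6710 + 0.6010 - 0.3170
= 1.2720 - 0.3170
= 0.9550

P(A∪B) = 0.9550


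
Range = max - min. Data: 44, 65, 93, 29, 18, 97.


Max = 97, Min = 18
Range = 97 - 18 = 79

Range = 79


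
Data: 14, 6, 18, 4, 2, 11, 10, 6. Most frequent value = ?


Frequencies: 2:1, 4:1, 6:2, 10:1, 11:1, 14:1, 18:1
Max frequency = 2
Mode = 6

Mode = 6


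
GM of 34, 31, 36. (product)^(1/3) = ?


Product = 34 × 31 × 36 = 37944
GM = 37944^(1/3) = 33.6032

GM = 33.6032


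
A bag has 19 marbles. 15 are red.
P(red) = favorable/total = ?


P = 15/19 = 0.7895

P = 0.7895


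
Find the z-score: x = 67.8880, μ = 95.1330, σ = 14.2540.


z = (67.8880 - 95.1330)/14.2540
= -27.2450/14.2540
= -1.9114

z = -1.9114


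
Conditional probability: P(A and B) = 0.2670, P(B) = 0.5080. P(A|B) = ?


P(A|B) = 0.2670/0.5080 = 0.5256

P(A|B) = 0.5256


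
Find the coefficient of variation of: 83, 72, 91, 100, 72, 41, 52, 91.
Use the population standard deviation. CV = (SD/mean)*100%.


Mean = 75.2500
SD = 19.0509
CV = (19.0509/75.2500)*100 = 25.3168%

CV = 25.3168%


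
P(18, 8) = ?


P(18,8) = 18!/10!
= 6402373705728000/3628800
= 1764322560

P(18,8) = 1764322560


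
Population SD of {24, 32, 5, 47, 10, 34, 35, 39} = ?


Mean = 28.2500
Variance = 181.4375
SD = sqrt(181.4375) = 13.4699

SD = 13.4699


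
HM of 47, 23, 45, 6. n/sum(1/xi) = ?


Sum of reciprocals = 1/47 + 1/23 + 1/45 + 1/6 = 0.253644
HM = 4/0.253644 = 15.7702

HM = 15.7702


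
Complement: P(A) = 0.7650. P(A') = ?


P(not A) = 1 - 0.7650 = 0.2350

P(not A) = 0.2350
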